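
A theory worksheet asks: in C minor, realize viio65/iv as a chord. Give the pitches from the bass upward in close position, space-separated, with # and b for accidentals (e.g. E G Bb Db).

G Bb Db E

The slash marks an applied leading-tone chord: viio of iv. In C minor, iv is F, so the leading tone to it is E, a half step below.
Building a fully diminished seventh chord on E gives E-G-Bb-Db.
The figured bass 65 indicates first inversion, placing the third (G) in the bass: G-Bb-Db-E.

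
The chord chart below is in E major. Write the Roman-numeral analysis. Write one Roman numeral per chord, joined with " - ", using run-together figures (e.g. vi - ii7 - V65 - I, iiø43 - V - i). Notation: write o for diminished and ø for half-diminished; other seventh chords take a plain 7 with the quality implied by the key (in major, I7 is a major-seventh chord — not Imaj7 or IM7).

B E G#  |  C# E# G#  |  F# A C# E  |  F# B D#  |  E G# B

B-E-G#: root E is the tonic; major triad there is I64.
C#-E#-G#: chromatic; C# is V of ii, so V/ii.
F#-A-C#-E: minor seventh chord on F# = scale degree 2 → ii7.
F#-B-D#: root B is the dominant; major triad there is V64.
E-G#-B has root E, degree 1 in E major, so I.

I64 - V/ii - ii7 - V64 - I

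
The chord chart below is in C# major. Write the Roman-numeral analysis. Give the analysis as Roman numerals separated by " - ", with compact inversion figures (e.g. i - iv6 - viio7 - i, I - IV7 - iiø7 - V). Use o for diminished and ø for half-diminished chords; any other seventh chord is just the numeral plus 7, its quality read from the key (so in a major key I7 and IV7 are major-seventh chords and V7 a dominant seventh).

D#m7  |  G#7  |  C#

ii7 - V7 - I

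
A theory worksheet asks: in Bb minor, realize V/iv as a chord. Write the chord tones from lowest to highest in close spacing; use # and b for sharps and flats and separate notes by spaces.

Bb D F

The slash means an applied dominant: we want the dominant of iv. In Bb minor, iv is Eb minor, and its dominant is built on Bb.
Building a major triad on Bb gives Bb-D-F.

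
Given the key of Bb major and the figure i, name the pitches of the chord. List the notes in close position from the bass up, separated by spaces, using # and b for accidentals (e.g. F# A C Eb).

Scale degree 1 in Bb major is Bb; here the chord built on it is altered to a minor triad. i is the minor tonic, borrowed from the parallel minor.
So the chord is Bb-Db-F.

Bb Db F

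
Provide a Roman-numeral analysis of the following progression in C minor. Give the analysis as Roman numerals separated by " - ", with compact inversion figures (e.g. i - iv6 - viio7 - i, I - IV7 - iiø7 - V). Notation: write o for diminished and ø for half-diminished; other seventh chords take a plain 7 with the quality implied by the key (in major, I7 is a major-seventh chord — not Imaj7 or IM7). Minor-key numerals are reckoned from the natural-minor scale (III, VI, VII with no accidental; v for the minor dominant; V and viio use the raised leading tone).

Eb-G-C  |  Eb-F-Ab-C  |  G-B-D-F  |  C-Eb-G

Eb-G-C: minor triad on C = scale degree 1 → i6.
Eb-F-Ab-C: root F is the subdominant; minor seventh chord there is iv42.
G-B-D-F: dominant seventh chord on G = scale degree 5 → V7.
C-Eb-G has root C, degree 1 in C minor, so i.

i6 - iv42 - V7 - i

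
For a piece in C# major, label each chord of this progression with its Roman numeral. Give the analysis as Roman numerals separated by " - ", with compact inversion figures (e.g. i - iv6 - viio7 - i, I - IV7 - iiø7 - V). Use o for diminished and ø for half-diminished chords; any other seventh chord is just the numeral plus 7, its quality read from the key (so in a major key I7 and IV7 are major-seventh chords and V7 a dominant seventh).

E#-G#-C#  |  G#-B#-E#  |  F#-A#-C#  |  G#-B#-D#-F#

E#-G#-C#: major triad on C# = scale degree 1 → I6.
G#-B#-E#: minor triad on E# = scale degree 3 → iii6.
F#-A#-C#: major triad on F# = scale degree 4 → IV.
G#-B#-D#-F#: root G# is the dominant; dominant seventh chord there is V7.

I6 - iii6 - IV - V7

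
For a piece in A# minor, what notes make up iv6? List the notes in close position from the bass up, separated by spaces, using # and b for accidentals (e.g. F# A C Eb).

F# A# D#

In A# minor, the fourth degree is D#, and the diatonic chord built there is a minor triad.
That chord is spelled D#-F#-A#.
The figured bass 6 indicates first inversion, placing the third (F#) in the bass: F#-A#-D#.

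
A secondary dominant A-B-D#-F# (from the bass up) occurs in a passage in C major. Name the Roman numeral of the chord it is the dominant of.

The chord is a dominant seventh chord on B.
A dominant resolves down a perfect fifth: B → E. In C major, E is scale degree 3, i.e. iii.

iii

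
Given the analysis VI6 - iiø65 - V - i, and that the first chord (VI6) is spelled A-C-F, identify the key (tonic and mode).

The chord F/A is a major triad rooted on F; its label is VI6.
If F is scale degree 6 and the mode makes that degree carry a major triad, the tonic is A and the mode is minor.

A minor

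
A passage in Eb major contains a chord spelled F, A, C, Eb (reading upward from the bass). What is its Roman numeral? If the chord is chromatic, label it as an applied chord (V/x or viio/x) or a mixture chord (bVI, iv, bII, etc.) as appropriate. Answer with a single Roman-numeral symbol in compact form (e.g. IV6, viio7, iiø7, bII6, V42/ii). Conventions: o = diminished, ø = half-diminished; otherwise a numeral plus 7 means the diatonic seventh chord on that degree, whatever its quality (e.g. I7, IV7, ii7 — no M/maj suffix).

V7/V

The pitches F-A-C-Eb form a dominant seventh chord rooted on F.
F is not a diatonic chord root with this quality in Eb major, but it lies a perfect fifth above Bb (V), so the chord functions as an applied dominant of V.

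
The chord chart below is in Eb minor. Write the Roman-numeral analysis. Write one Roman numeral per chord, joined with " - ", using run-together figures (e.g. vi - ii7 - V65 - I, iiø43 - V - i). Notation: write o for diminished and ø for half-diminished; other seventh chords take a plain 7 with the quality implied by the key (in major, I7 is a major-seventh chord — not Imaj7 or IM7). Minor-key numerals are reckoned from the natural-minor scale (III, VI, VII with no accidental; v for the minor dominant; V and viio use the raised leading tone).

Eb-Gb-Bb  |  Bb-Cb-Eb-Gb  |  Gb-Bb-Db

Eb-Gb-Bb: minor triad on Eb = scale degree 1 → i.
Bb-Cb-Eb-Gb has root Cb, degree 6 in Eb minor, so VI42.
Gb-Bb-Db has root Gb, degree 3 in Eb minor, so III.

i - VI42 - III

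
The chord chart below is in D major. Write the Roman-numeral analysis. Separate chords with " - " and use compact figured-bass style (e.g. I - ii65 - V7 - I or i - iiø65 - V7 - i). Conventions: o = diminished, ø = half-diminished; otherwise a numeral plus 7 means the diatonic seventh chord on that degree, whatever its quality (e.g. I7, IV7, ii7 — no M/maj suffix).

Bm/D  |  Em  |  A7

Bm/D has root B, degree 6 in D major, so vi6.
Em: minor triad on E = scale degree 2 → ii.
A7 has root A, degree 5 in D major, so V7.

vi6 - ii - V7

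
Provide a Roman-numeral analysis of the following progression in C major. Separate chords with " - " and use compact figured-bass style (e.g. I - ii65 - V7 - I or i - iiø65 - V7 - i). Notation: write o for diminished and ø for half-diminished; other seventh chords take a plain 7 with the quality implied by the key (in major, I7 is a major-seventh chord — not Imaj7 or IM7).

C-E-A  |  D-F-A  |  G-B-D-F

vi6 - ii - V7

C-E-A has root A, degree 6 in C major, so vi6.
D-F-A: root D is the supertonic; minor triad there is ii.
G-B-D-F: dominant seventh chord on G = scale degree 5 → V7.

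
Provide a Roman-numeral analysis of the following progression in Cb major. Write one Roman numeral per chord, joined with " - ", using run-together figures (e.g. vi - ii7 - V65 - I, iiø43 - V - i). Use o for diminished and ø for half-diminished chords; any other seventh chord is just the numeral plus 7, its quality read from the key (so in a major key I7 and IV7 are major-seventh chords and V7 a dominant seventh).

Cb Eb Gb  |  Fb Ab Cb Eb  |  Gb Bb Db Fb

I - IV7 - V7

Cb-Eb-Gb: major triad on Cb = scale degree 1 → I.
Fb-Ab-Cb-Eb: root Fb is the subdominant; major seventh chord there is IV7.
Gb-Bb-Db-Fb: dominant seventh chord on Gb = scale degree 5 → V7.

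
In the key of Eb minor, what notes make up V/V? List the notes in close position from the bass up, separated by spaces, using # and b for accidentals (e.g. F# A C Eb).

F A C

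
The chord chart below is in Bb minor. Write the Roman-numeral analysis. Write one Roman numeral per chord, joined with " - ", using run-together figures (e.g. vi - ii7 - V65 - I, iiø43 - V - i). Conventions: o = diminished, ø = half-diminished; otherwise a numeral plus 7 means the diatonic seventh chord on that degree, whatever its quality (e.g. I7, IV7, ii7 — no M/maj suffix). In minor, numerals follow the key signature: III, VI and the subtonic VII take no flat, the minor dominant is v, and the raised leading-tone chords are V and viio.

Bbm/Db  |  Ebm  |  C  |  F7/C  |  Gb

i6 - iv - V/V - V43 - VI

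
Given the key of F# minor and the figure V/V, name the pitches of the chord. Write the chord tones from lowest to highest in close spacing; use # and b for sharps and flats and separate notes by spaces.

G# B# D#

The slash means an applied dominant: we want the dominant of V. In F# minor, V is C# major, and its dominant is built on G#.
Building a major triad on G# gives G#-B#-D#.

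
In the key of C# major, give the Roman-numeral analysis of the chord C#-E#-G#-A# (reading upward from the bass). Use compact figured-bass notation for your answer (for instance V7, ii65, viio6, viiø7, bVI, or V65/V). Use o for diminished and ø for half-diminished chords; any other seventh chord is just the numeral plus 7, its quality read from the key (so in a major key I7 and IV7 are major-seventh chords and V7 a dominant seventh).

vi65

Stacked in thirds the chord is A#-C#-E#-G#: a minor seventh chord on A#.
A# is scale degree 6 in C# major, and a minor seventh chord on that degree is written vi7.
With C# in the bass the chord is in first inversion, so the figured bass is 65.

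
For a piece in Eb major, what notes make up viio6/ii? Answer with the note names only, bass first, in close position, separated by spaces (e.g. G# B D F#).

G Bb E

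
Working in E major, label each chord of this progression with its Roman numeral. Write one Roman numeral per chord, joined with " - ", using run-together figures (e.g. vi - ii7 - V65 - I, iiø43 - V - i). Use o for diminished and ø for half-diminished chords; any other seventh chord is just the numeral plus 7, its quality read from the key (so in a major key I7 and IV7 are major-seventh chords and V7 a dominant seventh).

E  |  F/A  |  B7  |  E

I - bII6 - V7 - I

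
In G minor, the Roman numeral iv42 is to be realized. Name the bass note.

Bb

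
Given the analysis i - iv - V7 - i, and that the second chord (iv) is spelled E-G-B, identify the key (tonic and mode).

B minor

The chord Em is a minor triad rooted on E; its label is iv.
If E is scale degree 4 and the mode makes that degree carry a minor triad, the tonic is B and the mode is minor.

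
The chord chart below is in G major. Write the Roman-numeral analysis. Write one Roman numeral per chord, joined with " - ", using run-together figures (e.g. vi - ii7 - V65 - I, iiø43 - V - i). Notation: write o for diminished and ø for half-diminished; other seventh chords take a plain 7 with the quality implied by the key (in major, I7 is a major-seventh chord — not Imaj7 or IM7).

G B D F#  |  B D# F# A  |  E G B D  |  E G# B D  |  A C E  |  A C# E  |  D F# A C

I7 - V7/vi - vi7 - V7/ii - ii - V/V - V7

G-B-D-F#: root G is the tonic; major seventh chord there is I7.
B-D#-F#-A: a dominant seventh chord on B, the applied dominant of vi → V7/vi.
E-G-B-D: root E is the submediant; minor seventh chord there is vi7.
E-G#-B-D: a dominant seventh chord on E, the applied dominant of ii → V7/ii.
A-C-E: minor triad on A = scale degree 2 → ii.
A-C#-E: a major triad on A, the applied dominant of V → V/V.
D-F#-A-C: root D is the dominant; dominant seventh chord there is V7.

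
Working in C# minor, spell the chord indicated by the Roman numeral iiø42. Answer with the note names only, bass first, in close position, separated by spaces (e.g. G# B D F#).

C# D# F# A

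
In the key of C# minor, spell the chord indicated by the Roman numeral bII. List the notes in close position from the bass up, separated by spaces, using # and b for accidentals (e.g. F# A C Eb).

D F# A

Scale degree 2 in C# minor is D#; lowering it a half step gives D. bII is the Neapolitan chord — a major triad on the lowered second degree.
So the chord is D-F#-A, a major triad.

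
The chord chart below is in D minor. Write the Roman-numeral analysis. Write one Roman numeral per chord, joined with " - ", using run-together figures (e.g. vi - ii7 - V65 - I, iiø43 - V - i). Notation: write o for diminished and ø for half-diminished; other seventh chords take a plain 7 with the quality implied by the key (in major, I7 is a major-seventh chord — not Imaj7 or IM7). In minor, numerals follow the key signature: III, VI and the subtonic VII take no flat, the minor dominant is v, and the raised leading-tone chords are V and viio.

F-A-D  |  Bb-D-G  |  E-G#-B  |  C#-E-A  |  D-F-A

i6 - iv6 - V/V - V6 - i

F-A-D has root D, degree 1 in D minor, so i6.
Bb-D-G: root G is the subdominant; minor triad there is iv6.
E-G#-B is the secondary dominant of V (major triad on E): V/V.
C#-E-A has root A, degree 5 in D minor, so V6.
D-F-A: root D is the tonic; minor triad there is i.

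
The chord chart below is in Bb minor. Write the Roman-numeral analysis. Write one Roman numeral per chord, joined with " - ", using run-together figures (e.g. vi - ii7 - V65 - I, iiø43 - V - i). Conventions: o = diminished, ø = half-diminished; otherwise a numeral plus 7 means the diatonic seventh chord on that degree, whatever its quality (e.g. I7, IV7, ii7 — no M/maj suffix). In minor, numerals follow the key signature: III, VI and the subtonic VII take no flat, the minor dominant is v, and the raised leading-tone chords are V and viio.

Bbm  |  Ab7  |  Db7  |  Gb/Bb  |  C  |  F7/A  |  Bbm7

Bbm has root Bb, degree 1 in Bb minor, so i.
Ab7: dominant seventh chord on Ab = scale degree 7 → VII7.
Db7 is the secondary dominant of VI (dominant seventh chord on Db): V7/VI.
Gb/Bb has root Gb, degree 6 in Bb minor, so VI6.
C is the secondary dominant of V (major triad on C): V/V.
F7/A: dominant seventh chord on F = scale degree 5 → V65.
Bbm7: minor seventh chord on Bb = scale degree 1 → i7.

i - VII7 - V7/VI - VI6 - V/V - V65 - i7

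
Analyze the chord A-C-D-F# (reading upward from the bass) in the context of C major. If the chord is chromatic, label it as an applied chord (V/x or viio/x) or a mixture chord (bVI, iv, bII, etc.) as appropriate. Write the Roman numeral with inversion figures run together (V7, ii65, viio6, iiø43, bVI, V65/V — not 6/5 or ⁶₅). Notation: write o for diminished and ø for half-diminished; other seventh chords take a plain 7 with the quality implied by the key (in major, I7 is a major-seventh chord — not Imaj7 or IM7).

The pitches D-F#-A-C form a dominant seventh chord rooted on D.
D is not a diatonic chord root with this quality in C major, but it lies a perfect fifth above G (V), so the chord functions as an applied dominant of V.
With A in the bass the chord is in second inversion, so the figured bass is 43.

V43/V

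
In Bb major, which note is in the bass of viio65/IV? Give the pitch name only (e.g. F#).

F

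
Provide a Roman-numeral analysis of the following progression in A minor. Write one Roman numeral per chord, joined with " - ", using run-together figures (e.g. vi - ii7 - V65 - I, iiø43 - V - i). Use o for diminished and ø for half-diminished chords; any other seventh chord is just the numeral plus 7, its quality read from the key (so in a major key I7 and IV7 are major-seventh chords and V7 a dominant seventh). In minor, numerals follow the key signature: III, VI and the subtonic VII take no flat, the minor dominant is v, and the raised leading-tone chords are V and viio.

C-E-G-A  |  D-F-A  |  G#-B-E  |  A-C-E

i65 - iv - V6 - i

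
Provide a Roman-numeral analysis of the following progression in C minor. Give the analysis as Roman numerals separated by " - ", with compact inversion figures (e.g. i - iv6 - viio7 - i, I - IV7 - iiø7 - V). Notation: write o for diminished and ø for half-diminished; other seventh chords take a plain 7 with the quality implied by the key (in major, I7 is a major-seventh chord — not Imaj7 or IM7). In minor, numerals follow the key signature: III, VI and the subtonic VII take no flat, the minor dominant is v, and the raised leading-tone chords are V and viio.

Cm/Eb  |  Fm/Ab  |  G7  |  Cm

i6 - iv6 - V7 - i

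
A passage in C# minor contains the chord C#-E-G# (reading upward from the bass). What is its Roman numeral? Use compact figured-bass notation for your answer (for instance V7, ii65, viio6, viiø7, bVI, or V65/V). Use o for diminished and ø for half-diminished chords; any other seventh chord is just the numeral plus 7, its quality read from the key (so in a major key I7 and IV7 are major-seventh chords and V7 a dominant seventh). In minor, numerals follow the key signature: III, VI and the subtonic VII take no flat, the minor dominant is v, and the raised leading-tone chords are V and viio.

Stacked in thirds the chord is C#-E-G#: a minor triad on C#.
In C# minor, C# is the tonic; the diatonic minor triad there is i.

i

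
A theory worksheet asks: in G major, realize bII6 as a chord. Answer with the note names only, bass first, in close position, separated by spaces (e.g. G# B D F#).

bII6 is the Neapolitan sixth — a major triad on the lowered second degree, here in its customary first inversion. In G major that root is Ab.
So the chord is Ab-C-Eb.
The figured bass 6 indicates first inversion, placing the third (C) in the bass: C-Eb-Ab.

C Eb Ab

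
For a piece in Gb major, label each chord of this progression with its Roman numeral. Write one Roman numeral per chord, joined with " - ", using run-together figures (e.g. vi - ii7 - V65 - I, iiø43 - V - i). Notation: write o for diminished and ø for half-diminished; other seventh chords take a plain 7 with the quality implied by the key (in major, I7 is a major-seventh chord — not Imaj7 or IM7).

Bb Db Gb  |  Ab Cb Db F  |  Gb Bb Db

Bb-Db-Gb: major triad on Gb = scale degree 1 → I6.
Ab-Cb-Db-F: root Db is the dominant; dominant seventh chord there is V43.
Gb-Bb-Db has root Gb, degree 1 in Gb major, so I.

I6 - V43 - I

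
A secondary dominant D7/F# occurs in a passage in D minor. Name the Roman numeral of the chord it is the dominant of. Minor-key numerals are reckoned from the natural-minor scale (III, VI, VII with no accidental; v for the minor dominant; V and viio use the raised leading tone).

The chord is a dominant seventh chord on D.
A dominant resolves down a perfect fifth: D → G. In D minor, G is scale degree 4, i.e. iv.

iv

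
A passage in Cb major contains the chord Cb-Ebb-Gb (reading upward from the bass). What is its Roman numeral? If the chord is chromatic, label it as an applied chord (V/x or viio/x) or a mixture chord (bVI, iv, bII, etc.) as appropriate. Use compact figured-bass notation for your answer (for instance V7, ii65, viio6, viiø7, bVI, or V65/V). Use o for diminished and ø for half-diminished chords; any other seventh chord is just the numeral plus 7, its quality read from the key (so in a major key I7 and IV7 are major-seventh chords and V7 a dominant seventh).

i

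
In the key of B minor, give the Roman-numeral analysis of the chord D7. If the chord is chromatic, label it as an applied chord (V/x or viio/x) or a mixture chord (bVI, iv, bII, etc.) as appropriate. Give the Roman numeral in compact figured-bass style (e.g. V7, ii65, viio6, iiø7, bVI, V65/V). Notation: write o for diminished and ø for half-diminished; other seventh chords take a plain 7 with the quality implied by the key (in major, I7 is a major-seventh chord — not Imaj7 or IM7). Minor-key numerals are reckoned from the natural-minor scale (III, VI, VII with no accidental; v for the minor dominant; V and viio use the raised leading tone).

V7/VI

The pitches D-F#-A-C form a dominant seventh chord rooted on D.
D is not a diatonic chord root with this quality in B minor, but it lies a perfect fifth above G (VI), so the chord functions as an applied dominant of VI.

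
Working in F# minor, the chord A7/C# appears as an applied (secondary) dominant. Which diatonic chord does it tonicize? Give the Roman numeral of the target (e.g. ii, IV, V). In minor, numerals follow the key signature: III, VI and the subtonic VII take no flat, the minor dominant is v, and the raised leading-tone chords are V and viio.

VI

The chord is a dominant seventh chord on A.
A dominant resolves down a perfect fifth: A → D. In F# minor, D is scale degree 6, i.e. VI.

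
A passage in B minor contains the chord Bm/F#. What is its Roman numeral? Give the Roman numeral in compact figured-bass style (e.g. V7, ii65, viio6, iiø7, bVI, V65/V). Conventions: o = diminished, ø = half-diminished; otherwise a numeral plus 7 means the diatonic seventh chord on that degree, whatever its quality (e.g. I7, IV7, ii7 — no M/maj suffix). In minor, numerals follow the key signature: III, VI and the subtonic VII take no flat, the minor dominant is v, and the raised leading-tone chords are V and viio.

The pitches B-D-F# form a minor triad rooted on B.
B is scale degree 1 in B minor, and a minor triad on that degree is written i.
With F# in the bass the chord is in second inversion, so the figured bass is 64.

i64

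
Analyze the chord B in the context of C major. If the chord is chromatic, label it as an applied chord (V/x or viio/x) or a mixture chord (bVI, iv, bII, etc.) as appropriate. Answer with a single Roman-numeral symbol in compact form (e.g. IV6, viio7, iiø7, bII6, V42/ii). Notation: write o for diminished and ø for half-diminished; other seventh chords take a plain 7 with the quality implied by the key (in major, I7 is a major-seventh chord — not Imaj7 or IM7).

V/iii

The pitches B-D#-F# form a major triad rooted on B.
B is not a diatonic chord root with this quality in C major, but it lies a perfect fifth above E (iii), so the chord functions as an applied dominant of iii.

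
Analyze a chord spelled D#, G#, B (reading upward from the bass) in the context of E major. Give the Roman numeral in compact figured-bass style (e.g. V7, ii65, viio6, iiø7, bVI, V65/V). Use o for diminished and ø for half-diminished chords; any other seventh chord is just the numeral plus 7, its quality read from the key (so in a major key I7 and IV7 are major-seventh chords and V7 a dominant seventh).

iii64

The pitches G#-B-D# form a minor triad rooted on G#.
In E major, G# is the mediant; the diatonic minor triad there is iii.
With D# in the bass the chord is in second inversion, so the figured bass is 64.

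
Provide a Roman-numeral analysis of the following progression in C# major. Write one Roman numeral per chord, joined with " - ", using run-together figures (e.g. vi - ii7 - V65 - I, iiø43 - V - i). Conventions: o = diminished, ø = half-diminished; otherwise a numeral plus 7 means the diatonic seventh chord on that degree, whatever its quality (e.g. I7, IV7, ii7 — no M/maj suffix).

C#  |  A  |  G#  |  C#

C# has root C#, degree 1 in C# major, so I.
A is non-diatonic — bVI, a mixture chord from C# minor.
G# has root G#, degree 5 in C# major, so V.
C# has root C#, degree 1 in C# major, so I.

I - bVI - V - I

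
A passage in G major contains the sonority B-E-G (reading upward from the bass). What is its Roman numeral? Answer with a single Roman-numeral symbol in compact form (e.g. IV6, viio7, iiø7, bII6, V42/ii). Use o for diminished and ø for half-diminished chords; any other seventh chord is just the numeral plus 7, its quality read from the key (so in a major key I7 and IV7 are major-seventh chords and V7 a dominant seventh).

Stacked in thirds the chord is E-G-B: a minor triad on E.
E is scale degree 6 in G major, and a minor triad on that degree is written vi.
With B in the bass the chord is in second inversion, so the figured bass is 64.

vi64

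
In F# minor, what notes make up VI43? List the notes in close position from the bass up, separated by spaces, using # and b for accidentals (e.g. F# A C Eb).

A C# D F#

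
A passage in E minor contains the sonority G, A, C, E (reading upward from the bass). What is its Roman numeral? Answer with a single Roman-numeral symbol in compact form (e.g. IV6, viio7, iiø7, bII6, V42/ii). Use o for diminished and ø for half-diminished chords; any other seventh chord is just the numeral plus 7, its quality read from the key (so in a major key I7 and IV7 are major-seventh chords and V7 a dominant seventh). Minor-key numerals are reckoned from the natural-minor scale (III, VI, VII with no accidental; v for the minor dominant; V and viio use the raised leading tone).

iv42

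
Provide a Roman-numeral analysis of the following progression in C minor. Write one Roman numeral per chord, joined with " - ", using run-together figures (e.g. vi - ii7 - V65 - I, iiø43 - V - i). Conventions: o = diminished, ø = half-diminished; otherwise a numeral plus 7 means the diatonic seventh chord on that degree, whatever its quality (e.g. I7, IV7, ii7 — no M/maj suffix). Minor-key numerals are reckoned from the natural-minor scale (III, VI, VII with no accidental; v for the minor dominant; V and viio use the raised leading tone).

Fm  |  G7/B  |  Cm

iv - V65 - i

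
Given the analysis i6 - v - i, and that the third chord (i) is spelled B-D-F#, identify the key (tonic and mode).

The anchor chord is a minor triad on B, labeled i.
If B is scale degree 1 and the mode makes that degree carry a minor triad, the tonic is B and the mode is minor.

B minor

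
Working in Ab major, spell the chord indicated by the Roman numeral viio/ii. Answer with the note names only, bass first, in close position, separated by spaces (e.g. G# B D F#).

viio/ii is a secondary leading-tone chord. The target ii is Bb in Ab major; the applied chord is rooted a semitone below, on A.
Building a diminished triad on A gives A-C-Eb.

A C Eb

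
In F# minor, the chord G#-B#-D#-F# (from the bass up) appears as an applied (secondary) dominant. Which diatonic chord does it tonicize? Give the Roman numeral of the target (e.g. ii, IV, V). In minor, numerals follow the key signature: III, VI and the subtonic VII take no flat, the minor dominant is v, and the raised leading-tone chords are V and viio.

The chord is a dominant seventh chord on G#.
A dominant resolves down a perfect fifth: G# → C#. In F# minor, C# is scale degree 5, i.e. V.

V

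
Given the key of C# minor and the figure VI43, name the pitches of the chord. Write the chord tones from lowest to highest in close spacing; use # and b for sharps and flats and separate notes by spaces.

E G# A C#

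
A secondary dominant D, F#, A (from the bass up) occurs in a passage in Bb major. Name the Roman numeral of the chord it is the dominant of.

vi

The chord is a major triad on D.
A dominant resolves down a perfect fifth: D → G. In Bb major, G is scale degree 6, i.e. vi.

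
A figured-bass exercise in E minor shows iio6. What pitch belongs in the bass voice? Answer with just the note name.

iio in E minor has root F#; the chord is F#-A-C.
The figure 6 means first inversion — the third is in the bass.

A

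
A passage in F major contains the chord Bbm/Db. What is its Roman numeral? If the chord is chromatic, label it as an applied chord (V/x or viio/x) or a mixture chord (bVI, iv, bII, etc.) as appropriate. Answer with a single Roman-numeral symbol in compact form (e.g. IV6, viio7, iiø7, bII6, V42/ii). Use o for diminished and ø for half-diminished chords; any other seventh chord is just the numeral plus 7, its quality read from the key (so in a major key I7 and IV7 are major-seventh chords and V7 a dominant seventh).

Stacked in thirds the chord is Bb-Db-F: a minor triad on Bb.
Bb is the fourth degree of F major. This is the minor subdominant, borrowed from the parallel minor.
With Db in the bass the chord is in first inversion, so the figured bass is 6.

iv6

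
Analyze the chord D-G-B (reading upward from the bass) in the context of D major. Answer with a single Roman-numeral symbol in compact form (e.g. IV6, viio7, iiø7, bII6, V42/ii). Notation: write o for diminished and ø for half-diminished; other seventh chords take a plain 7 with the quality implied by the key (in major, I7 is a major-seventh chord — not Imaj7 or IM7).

IV64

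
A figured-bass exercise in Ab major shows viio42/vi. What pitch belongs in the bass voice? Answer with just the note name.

The applied chord viio42/vi is rooted on E: E-G-Bb-Db.
The figure 42 means third inversion — the seventh is in the bass.

Db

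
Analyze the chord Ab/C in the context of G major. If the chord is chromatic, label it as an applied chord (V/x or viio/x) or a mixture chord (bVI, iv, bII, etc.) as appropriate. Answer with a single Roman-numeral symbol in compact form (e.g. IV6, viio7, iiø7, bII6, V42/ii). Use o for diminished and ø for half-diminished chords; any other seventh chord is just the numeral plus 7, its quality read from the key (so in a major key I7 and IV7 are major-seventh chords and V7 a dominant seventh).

bII6

The pitches Ab-C-Eb form a major triad rooted on Ab.
Ab is the lowered second degree of G major (diatonic 2 would be A). This is the Neapolitan sixth — a major triad on the lowered second degree, here in its customary first inversion.
With C in the bass the chord is in first inversion, so the figured bass is 6.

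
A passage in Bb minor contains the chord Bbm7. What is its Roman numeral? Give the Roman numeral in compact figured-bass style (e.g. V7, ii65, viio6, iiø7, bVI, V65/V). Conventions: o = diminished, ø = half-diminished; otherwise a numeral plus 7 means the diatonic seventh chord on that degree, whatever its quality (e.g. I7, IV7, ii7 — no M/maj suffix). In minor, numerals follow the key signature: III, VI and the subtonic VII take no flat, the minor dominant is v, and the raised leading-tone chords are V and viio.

Stacked in thirds the chord is Bb-Db-F-Ab: a minor seventh chord on Bb.
In Bb minor, Bb is the tonic; the diatonic minor seventh chord there is i7.

i7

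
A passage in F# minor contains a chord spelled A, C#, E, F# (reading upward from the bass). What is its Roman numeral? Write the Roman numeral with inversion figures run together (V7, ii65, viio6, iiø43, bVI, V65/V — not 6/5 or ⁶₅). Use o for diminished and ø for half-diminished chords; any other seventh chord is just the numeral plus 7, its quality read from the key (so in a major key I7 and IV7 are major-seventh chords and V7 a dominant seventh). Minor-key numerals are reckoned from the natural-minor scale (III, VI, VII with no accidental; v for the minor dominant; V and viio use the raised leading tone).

i65

Stacked in thirds the chord is F#-A-C#-E: a minor seventh chord on F#.
F# is scale degree 1 in F# minor, and a minor seventh chord on that degree is written i7.
With A in the bass the chord is in first inversion, so the figured bass is 65.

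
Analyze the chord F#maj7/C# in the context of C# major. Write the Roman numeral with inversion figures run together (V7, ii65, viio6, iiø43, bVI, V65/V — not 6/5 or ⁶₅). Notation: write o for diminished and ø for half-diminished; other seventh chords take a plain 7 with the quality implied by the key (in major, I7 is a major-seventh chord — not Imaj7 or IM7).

IV43

Stacked in thirds the chord is F#-A#-C#-E#: a major seventh chord on F#.
In C# major, F# is the subdominant; the diatonic major seventh chord there is IV7.
With C# in the bass the chord is in second inversion, so the figured bass is 43.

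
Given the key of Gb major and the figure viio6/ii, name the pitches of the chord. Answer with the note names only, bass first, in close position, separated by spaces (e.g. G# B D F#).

Bb Db G

viio6/ii is a secondary leading-tone chord. The target ii is Ab in Gb major; the applied chord is rooted a semitone below, on G.
Building a diminished triad on G gives G-Bb-Db.
With the 6 figure the chord is in first inversion; from the bass Bb upward in close position it reads Bb-Db-G.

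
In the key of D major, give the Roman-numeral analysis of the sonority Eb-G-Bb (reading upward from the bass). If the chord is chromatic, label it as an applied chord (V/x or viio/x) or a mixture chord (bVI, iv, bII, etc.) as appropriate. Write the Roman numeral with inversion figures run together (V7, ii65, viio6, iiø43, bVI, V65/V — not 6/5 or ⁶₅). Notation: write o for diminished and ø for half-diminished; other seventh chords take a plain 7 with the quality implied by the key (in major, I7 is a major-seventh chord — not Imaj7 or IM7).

bII

Stacked in thirds the chord is Eb-G-Bb: a major triad on Eb.
Eb is the lowered second degree of D major (diatonic 2 would be E). This is the Neapolitan chord — a major triad on the lowered second degree.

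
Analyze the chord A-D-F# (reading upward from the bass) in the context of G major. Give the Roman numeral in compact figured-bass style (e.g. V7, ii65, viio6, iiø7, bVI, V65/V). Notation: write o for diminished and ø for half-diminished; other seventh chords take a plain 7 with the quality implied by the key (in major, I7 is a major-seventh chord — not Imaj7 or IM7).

The pitches D-F#-A form a major triad rooted on D.
D is scale degree 5 in G major, and a major triad on that degree is written V.
With A in the bass the chord is in second inversion, so the figured bass is 64.

V64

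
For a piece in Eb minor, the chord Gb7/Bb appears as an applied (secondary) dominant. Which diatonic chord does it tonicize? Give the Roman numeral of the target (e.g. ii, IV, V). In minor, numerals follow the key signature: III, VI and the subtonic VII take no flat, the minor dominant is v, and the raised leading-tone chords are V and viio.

VI

The chord is a dominant seventh chord on Gb.
A dominant resolves down a perfect fifth: Gb → Cb. In Eb minor, Cb is scale degree 6, i.e. VI.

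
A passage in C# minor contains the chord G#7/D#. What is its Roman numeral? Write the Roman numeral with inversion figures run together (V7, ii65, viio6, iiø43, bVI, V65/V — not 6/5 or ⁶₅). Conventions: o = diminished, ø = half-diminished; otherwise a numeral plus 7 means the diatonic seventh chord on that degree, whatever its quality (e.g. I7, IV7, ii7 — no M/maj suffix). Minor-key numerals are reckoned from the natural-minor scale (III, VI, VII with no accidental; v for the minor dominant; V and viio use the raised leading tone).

Stacked in thirds the chord is G#-B#-D#-F#: a dominant seventh chord on G#.
G# is scale degree 5 in C# minor, and a dominant seventh chord on that degree is written V7.
With D# in the bass the chord is in second inversion, so the figured bass is 43.

V43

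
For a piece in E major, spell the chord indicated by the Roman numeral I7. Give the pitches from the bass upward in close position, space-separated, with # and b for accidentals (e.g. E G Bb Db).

E G# B D#

In E major, scale degree 1 is E, and the diatonic chord built there is a major seventh chord.
That chord is spelled E-G#-B-D#.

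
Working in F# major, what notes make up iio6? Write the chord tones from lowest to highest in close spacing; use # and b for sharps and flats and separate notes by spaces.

B D G#

Scale degree 2 in F# major is G#; here the chord built on it is altered to a diminished triad. iio6 is the diminished supertonic triad, borrowed from the parallel minor.
So the chord is G#-B-D, a diminished triad.
The figured bass 6 indicates first inversion, placing the third (B) in the bass: B-D-G#.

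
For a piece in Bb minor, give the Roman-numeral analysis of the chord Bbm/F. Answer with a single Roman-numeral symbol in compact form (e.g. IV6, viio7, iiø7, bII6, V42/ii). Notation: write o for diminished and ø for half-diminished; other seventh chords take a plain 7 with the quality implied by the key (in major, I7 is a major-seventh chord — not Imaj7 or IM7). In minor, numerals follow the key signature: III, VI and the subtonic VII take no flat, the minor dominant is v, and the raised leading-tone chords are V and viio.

Stacked in thirds the chord is Bb-Db-F: a minor triad on Bb.
Bb is scale degree 1 in Bb minor, and a minor triad on that degree is written i.
With F in the bass the chord is in second inversion, so the figured bass is 64.

i64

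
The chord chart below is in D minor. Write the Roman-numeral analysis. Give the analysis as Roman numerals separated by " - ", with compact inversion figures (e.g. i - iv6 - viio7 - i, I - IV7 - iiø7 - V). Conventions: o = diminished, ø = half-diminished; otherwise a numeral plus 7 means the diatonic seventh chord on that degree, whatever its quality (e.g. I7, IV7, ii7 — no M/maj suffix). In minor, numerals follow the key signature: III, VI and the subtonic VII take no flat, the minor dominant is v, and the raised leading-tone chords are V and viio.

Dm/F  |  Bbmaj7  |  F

i6 - VI7 - III

Dm/F: minor triad on D = scale degree 1 → i6.
Bbmaj7: root Bb is the submediant; major seventh chord there is VI7.
F: major triad on F = scale degree 3 → III.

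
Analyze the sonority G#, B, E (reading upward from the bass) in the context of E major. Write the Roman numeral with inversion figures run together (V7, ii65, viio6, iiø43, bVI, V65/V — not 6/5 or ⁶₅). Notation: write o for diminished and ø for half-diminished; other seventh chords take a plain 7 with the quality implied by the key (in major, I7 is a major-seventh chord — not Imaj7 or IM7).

Stacked in thirds the chord is E-G#-B: a major triad on E.
E is scale degree 1 in E major, and a major triad on that degree is written I.
With G# in the bass the chord is in first inversion, so the figured bass is 6.

I6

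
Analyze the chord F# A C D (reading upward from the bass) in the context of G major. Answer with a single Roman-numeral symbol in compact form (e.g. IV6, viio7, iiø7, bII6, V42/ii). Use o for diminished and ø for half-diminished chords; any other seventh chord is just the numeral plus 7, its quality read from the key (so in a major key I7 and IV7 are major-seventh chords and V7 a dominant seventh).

V65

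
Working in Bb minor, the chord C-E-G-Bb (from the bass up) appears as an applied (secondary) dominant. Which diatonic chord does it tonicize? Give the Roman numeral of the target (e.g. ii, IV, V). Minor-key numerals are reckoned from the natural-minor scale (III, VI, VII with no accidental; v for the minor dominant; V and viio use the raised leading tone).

The chord is a dominant seventh chord on C.
A dominant resolves down a perfect fifth: C → F. In Bb minor, F is scale degree 5, i.e. V.

V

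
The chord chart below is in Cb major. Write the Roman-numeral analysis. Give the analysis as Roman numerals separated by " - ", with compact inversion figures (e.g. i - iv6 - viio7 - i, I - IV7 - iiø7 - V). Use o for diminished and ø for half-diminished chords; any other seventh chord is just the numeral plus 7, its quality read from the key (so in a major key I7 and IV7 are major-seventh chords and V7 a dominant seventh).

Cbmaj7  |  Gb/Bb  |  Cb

I7 - V6 - I

Cbmaj7: root Cb is the tonic; major seventh chord there is I7.
Gb/Bb has root Gb, degree 5 in Cb major, so V6.
Cb: root Cb is the tonic; major triad there is I.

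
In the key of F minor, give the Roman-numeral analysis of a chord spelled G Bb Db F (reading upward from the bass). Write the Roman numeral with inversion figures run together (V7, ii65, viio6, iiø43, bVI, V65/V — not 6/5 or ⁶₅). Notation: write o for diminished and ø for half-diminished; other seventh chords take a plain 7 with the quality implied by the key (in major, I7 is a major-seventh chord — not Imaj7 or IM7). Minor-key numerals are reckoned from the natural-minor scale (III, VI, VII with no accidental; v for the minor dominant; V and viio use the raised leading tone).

Stacked in thirds the chord is G-Bb-Db-F: a half-diminished seventh chord on G.
G is scale degree 2 in F minor, and a half-diminished seventh chord on that degree is written iiø7.

iiø7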